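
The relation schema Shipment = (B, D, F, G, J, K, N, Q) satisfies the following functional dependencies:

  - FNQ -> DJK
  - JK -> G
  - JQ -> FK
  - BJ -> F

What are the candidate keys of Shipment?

{B, F, N, Q}⁺: FNQ→DJK adds D, J, K; JK→G adds G → {B, D, F, G, J, K, N, Q}. Minimal: {F, N, Q}⁺ = {D, F, G, J, K, N, Q}; {B, N, Q}⁺ = {B, N, Q}; {B, F, Q}⁺ = {B, F, Q}; … — none reach the full schema.
{B, J, N, Q}⁺: JQ→FK adds F, K; FNQ→DJK adds D; JK→G adds G → {B, D, F, G, J, K, N, Q}. Minimal: {J, N, Q}⁺ = {D, F, G, J, K, N, Q}; {B, N, Q}⁺ = {B, N, Q}; {B, J, Q}⁺ = {B, F, G, J, K, Q}; … — none reach the full schema.
Any other superkey contains one of these as a subset, so there are no further candidate keys.

{B, F, N, Q}, {B, J, N, Q}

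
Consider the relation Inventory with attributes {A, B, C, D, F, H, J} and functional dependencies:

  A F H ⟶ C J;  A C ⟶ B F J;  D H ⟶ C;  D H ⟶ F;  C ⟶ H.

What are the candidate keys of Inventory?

{A, C, D}⁺: AC→BFJ adds B, F, J; C→H adds H → {A, B, C, D, F, H, J}.
{A, D, H}⁺: DH→C adds C; DH→F adds F; AFH→CJ adds J; AC→BFJ adds B → {A, B, C, D, F, H, J}.
Any other superkey contains one of these as a subset, so there are no further candidate keys.

{A, C, D}; {A, D, H}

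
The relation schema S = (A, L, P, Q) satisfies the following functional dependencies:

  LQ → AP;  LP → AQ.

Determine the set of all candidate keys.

{L, P}; {L, Q}

Attribute L never appears on the right-hand side of any dependency, so L must belong to every candidate key.
{L}⁺ = {L}, which is not all of the schema, so we must add further attributes.
{L, P}⁺: LP→AQ adds A, Q → {A, L, P, Q}.
{L, Q}⁺: LQ→AP adds A, P → {A, L, P, Q}.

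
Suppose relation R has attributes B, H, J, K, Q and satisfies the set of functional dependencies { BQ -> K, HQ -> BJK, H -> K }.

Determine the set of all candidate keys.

Attributes H, Q never appear on any right-hand side, so every candidate key must contain {H, Q}.
{H, Q}⁺ = {B, H, J, K, Q}, which is all of the schema, so {H, Q} is the only candidate key.

{H, Q}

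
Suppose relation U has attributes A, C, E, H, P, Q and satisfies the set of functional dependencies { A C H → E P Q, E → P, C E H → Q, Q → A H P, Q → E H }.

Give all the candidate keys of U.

Attribute C never appears on the right-hand side of any dependency, so C must belong to every candidate key.
{C}⁺ = {C}, which is not all of the schema, so we must add further attributes.
{C, Q}⁺: Q→AHP adds A, H, P; Q→EH adds E → {A, C, E, H, P, Q}.
{A, C, H}⁺: ACH→EPQ adds E, P, Q → {A, C, E, H, P, Q}.
{C, E, H}⁺: E→P adds P; CEH→Q adds Q; Q→AHP adds A → {A, C, E, H, P, Q}.
Any other superkey contains one of these as a subset, so there are no further candidate keys.

{C, Q}, {A, C, H}, {C, E, H}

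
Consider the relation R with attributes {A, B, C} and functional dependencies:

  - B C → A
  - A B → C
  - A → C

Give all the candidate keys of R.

{A, B}, {B, C}

Attribute B never appears on the right-hand side of any dependency, so B must belong to every candidate key.
{B}⁺ = {B}, which is not all of the schema, so we must add further attributes.
{A, B}⁺: AB→C adds C → {A, B, C}. Minimal: {B}⁺ = {B}; {A}⁺ = {A, C} — none reach the full schema.
{B, C}⁺: BC→A adds A → {A, B, C}. Minimal: {C}⁺ = {C}; {B}⁺ = {B} — none reach the full schema.
Any other superkey contains one of these as a subset, so there are no further candidate keys.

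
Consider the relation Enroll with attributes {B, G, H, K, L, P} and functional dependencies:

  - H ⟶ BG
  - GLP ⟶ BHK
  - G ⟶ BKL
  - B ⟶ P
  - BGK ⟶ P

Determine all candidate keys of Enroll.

(G); (H)

{G}⁺: G→BKL adds B, K, L; B→P adds P; GLP→BHK adds H → {B, G, H, K, L, P}.
{H}⁺: H→BG adds B, G; G→BKL adds K, L; B→P adds P → {B, G, H, K, L, P}.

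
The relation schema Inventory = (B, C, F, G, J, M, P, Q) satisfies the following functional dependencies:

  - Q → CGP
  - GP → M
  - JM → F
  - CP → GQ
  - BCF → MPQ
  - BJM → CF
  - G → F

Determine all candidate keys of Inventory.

Attributes B, J never appear on any right-hand side, so every candidate key must contain {B, J}.
{B, J}⁺ = {B, J}, which is not all of the schema, so we must add further attributes.
{B, J, M}⁺: JM→F adds F; BJM→CF adds C; BCF→MPQ adds P, Q; Q→CGP adds G → {B, C, F, G, J, M, P, Q}. Minimal: {J, M}⁺ = {F, J, M}; {B, M}⁺ = {B, M}; {B, J}⁺ = {B, J} — none reach the full schema.
{B, J, Q}⁺: Q→CGP adds C, G, P; GP→M adds M; JM→F adds F → {B, C, F, G, J, M, P, Q}. Minimal: {J, Q}⁺ = {C, F, G, J, M, P, Q}; {B, Q}⁺ = {B, C, F, G, M, P, Q}; {B, J}⁺ = {B, J} — none reach the full schema.
{B, C, F, J}⁺: BCF→MPQ adds M, P, Q; Q→CGP adds G → {B, C, F, G, J, M, P, Q}. Minimal: {C, F, J}⁺ = {C, F, J}; {B, F, J}⁺ = {B, F, J}; {B, C, J}⁺ = {B, C, J}; … — none reach the full schema.
{B, C, G, J}⁺: G→F adds F; BCF→MPQ adds M, P, Q → {B, C, F, G, J, M, P, Q}. Minimal: {C, G, J}⁺ = {C, F, G, J}; {B, G, J}⁺ = {B, F, G, J}; {B, C, J}⁺ = {B, C, J}; … — none reach the full schema.
{B, C, J, P}⁺: CP→GQ adds G, Q; G→F adds F; GP→M adds M → {B, C, F, G, J, M, P, Q}. Minimal: {C, J, P}⁺ = {C, F, G, J, M, P, Q}; {B, J, P}⁺ = {B, J, P}; {B, C, P}⁺ = {B, C, F, G, M, P, Q}; … — none reach the full schema.
{B, G, J, P}⁺: GP→M adds M; JM→F adds F; BJM→CF adds C; CP→GQ adds Q → {B, C, F, G, J, M, P, Q}. Minimal: {G, J, P}⁺ = {F, G, J, M, P}; {B, J, P}⁺ = {B, J, P}; {B, G, P}⁺ = {B, F, G, M, P}; … — none reach the full schema.
Any other superkey contains one of these as a subset, so there are no further candidate keys.

{B, J, M}, {B, J, Q}, {B, C, F, J}, {B, C, G, J}, {B, C, J, P}, {B, G, J, P}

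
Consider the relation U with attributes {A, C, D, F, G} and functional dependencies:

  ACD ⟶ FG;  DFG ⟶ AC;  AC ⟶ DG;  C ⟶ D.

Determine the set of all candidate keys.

{A, C}⁺: AC→DG adds D, G; ACD→FG adds F → {A, C, D, F, G}. Minimal: {C}⁺ = {C, D}; {A}⁺ = {A} — none reach the full schema.
{C, F, G}⁺: C→D adds D; DFG→AC adds A → {A, C, D, F, G}. Minimal: {F, G}⁺ = {F, G}; {C, G}⁺ = {C, D, G}; {C, F}⁺ = {C, D, F} — none reach the full schema.
{D, F, G}⁺: DFG→AC adds A, C → {A, C, D, F, G}. Minimal: {F, G}⁺ = {F, G}; {D, G}⁺ = {D, G}; {D, F}⁺ = {D, F} — none reach the full schema.
Any other superkey contains one of these as a subset, so there are no further candidate keys.

{A, C}, {C, F, G}, {D, F, G}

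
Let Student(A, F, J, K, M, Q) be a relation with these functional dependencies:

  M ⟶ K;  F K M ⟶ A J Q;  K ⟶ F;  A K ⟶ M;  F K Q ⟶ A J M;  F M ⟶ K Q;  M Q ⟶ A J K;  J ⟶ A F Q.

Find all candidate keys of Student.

{M}, {A, K}, {J, K}, {K, Q}

{M}⁺: M→K adds K; K→F adds F; FM→KQ adds Q; MQ→AJK adds A, J → {A, F, J, K, M, Q}.
{A, K}⁺: K→F adds F; AK→M adds M; FM→KQ adds Q; MQ→AJK adds J → {A, F, J, K, M, Q}.
{J, K}⁺: K→F adds F; J→AFQ adds A, Q; AK→M adds M → {A, F, J, K, M, Q}.
{K, Q}⁺: K→F adds F; FKQ→AJM adds A, J, M → {A, F, J, K, M, Q}.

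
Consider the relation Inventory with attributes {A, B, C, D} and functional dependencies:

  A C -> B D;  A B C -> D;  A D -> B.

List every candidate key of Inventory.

Attributes A, C never appear on any right-hand side, so every candidate key must contain {A, C}.
{A, C}⁺ = {A, B, C, D}, which is all of the schema, so {A, C} is the only candidate key.

{A, C}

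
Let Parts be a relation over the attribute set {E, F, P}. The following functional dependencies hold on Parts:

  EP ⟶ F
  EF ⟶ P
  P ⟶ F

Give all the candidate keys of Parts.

EF; EP

Attribute E never appears on the right-hand side of any dependency, so E must belong to every candidate key.
{E}⁺ = {E}, which is not all of the schema, so we must add further attributes.
{E, F}⁺: EF→P adds P → {E, F, P}.
{E, P}⁺: EP→F adds F → {E, F, P}.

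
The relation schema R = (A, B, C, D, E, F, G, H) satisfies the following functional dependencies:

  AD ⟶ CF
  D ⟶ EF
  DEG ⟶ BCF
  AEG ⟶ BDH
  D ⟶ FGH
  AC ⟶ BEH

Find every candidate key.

Attribute A never appears on the right-hand side of any dependency, so A must belong to every candidate key.
{A}⁺ = {A}, which is not all of the schema, so we must add further attributes.
{A, D}⁺: AD→CF adds C, F; D→EF adds E; D→FGH adds G, H; AC→BEH adds B → {A, B, C, D, E, F, G, H}.
{A, C, G}⁺: AC→BEH adds B, E, H; AEG→BDH adds D; D→FGH adds F → {A, B, C, D, E, F, G, H}.
{A, E, G}⁺: AEG→BDH adds B, D, H; D→FGH adds F; AD→CF adds C → {A, B, C, D, E, F, G, H}.

{A, D}, {A, C, G}, {A, E, G}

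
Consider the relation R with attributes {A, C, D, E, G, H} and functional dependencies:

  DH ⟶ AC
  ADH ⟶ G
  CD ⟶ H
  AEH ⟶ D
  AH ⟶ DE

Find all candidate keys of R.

AH, CD, DH

{A, H}⁺: AH→DE adds D, E; DH→AC adds C; ADH→G adds G → {A, C, D, E, G, H}.
{C, D}⁺: CD→H adds H; DH→AC adds A; ADH→G adds G; AH→DE adds E → {A, C, D, E, G, H}.
{D, H}⁺: DH→AC adds A, C; ADH→G adds G; AH→DE adds E → {A, C, D, E, G, H}.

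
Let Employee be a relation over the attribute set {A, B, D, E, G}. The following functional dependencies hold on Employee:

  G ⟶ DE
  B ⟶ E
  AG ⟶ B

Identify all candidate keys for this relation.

(A, G)

Attributes A, G never appear on any right-hand side, so every candidate key must contain {A, G}.
{A, G}⁺ = {A, B, D, E, G}, which is all of the schema, so {A, G} is the only candidate key.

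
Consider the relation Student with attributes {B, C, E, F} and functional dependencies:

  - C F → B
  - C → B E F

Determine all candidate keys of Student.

C

Attribute C never appears on the right-hand side of any dependency, so C must belong to every candidate key.
{C}⁺ = {B, C, E, F}, which is all of the schema, so {C} is the only candidate key.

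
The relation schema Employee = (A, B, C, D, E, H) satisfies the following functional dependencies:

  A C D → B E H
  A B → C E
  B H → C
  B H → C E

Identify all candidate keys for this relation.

ABD, ACD

Attributes A, D never appear on any right-hand side, so every candidate key must contain {A, D}.
{A, D}⁺ = {A, D}, which is not all of the schema, so we must add further attributes.
{A, B, D}⁺: AB→CE adds C, E; ACD→BEH adds H → {A, B, C, D, E, H}. Minimal: {B, D}⁺ = {B, D}; {A, D}⁺ = {A, D}; {A, B}⁺ = {A, B, C, E} — none reach the full schema.
{A, C, D}⁺: ACD→BEH adds B, E, H → {A, B, C, D, E, H}. Minimal: {C, D}⁺ = {C, D}; {A, D}⁺ = {A, D}; {A, C}⁺ = {A, C} — none reach the full schema.
Any other superkey contains one of these as a subset, so there are no further candidate keys.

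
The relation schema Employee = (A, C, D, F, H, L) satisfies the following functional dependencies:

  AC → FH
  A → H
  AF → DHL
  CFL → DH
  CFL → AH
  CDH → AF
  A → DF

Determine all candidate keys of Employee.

Attribute C never appears on the right-hand side of any dependency, so C must belong to every candidate key.
{C}⁺ = {C}, which is not all of the schema, so we must add further attributes.
{A, C}⁺: AC→FH adds F, H; AF→DHL adds D, L → {A, C, D, F, H, L}. Minimal: {C}⁺ = {C}; {A}⁺ = {A, D, F, H, L} — none reach the full schema.
{C, D, H}⁺: CDH→AF adds A, F; AF→DHL adds L → {A, C, D, F, H, L}. Minimal: {D, H}⁺ = {D, H}; {C, H}⁺ = {C, H}; {C, D}⁺ = {C, D} — none reach the full schema.
{C, F, L}⁺: CFL→DH adds D, H; CFL→AH adds A → {A, C, D, F, H, L}. Minimal: {F, L}⁺ = {F, L}; {C, L}⁺ = {C, L}; {C, F}⁺ = {C, F} — none reach the full schema.

(A, C), (C, D, H), (C, F, L)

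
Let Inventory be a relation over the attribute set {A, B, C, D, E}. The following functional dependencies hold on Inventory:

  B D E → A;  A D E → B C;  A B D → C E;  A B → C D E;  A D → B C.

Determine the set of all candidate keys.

{A, B}⁺: AB→CDE adds C, D, E → {A, B, C, D, E}. Minimal: {B}⁺ = {B}; {A}⁺ = {A} — none reach the full schema.
{A, D}⁺: AD→BC adds B, C; ABD→CE adds E → {A, B, C, D, E}. Minimal: {D}⁺ = {D}; {A}⁺ = {A} — none reach the full schema.
{B, D, E}⁺: BDE→A adds A; ADE→BC adds C → {A, B, C, D, E}. Minimal: {D, E}⁺ = {D, E}; {B, E}⁺ = {B, E}; {B, D}⁺ = {B, D} — none reach the full schema.

AB, AD, BDE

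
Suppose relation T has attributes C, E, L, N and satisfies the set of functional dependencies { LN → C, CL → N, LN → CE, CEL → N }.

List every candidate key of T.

{C, L}, {L, N}

Attribute L never appears on the right-hand side of any dependency, so L must belong to every candidate key.
{L}⁺ = {L}, which is not all of the schema, so we must add further attributes.
{C, L}⁺: CL→N adds N; LN→CE adds E → {C, E, L, N}. Minimal: {L}⁺ = {L}; {C}⁺ = {C} — none reach the full schema.
{L, N}⁺: LN→C adds C; LN→CE adds E → {C, E, L, N}. Minimal: {N}⁺ = {N}; {L}⁺ = {L} — none reach the full schema.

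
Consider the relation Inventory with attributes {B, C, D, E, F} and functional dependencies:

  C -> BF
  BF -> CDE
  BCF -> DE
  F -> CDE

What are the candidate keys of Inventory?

{C}⁺: C→BF adds B, F; BF→CDE adds D, E → {B, C, D, E, F}.
{F}⁺: F→CDE adds C, D, E; C→BF adds B → {B, C, D, E, F}.
Any other superkey contains one of these as a subset, so there are no further candidate keys.

{C}, {F}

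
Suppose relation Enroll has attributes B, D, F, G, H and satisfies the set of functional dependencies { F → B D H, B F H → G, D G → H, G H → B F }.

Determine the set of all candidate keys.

{F}⁺: F→BDH adds B, D, H; BFH→G adds G → {B, D, F, G, H}.
{D, G}⁺: DG→H adds H; GH→BF adds B, F → {B, D, F, G, H}. Minimal: {G}⁺ = {G}; {D}⁺ = {D} — none reach the full schema.
{G, H}⁺: GH→BF adds B, F; F→BDH adds D → {B, D, F, G, H}. Minimal: {H}⁺ = {H}; {G}⁺ = {G} — none reach the full schema.
Any other superkey contains one of these as a subset, so there are no further candidate keys.

{F}; {D, G}; {G, H}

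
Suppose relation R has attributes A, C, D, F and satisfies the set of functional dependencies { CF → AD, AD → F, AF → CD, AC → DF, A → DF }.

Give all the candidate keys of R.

{A}⁺: A→DF adds D, F; AF→CD adds C → {A, C, D, F}.
{C, F}⁺: CF→AD adds A, D → {A, C, D, F}.

{A}; {C, F}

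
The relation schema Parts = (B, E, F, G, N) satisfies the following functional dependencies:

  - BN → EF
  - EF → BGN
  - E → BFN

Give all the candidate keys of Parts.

{E}⁺: E→BFN adds B, F, N; EF→BGN adds G → {B, E, F, G, N}.
{B, N}⁺: BN→EF adds E, F; EF→BGN adds G → {B, E, F, G, N}.

{E}, {B, N}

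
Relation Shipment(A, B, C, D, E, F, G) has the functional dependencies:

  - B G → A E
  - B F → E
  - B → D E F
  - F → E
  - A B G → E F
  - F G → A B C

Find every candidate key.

Attribute G never appears on the right-hand side of any dependency, so G must belong to every candidate key.
{G}⁺ = {G}, which is not all of the schema, so we must add further attributes.
{B, G}⁺: BG→AE adds A, E; B→DEF adds D, F; FG→ABC adds C → {A, B, C, D, E, F, G}.
{F, G}⁺: F→E adds E; FG→ABC adds A, B, C; B→DEF adds D → {A, B, C, D, E, F, G}.

BG; FG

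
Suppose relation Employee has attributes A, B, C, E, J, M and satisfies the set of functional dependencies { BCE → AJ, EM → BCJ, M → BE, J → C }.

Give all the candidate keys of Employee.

Attribute M never appears on the right-hand side of any dependency, so M must belong to every candidate key.
{M}⁺ = {A, B, C, E, J, M}, which is all of the schema, so {M} is the only candidate key.

{M}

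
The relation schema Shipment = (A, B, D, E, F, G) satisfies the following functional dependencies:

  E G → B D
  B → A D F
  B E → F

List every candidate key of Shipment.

Attributes E, G never appear on any right-hand side, so every candidate key must contain {E, G}.
{E, G}⁺ = {A, B, D, E, F, G}, which is all of the schema, so {E, G} is the only candidate key.

{E, G}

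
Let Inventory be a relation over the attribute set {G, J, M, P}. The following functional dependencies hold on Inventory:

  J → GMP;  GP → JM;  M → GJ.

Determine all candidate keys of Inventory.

{J}⁺: J→GMP adds G, M, P → {G, J, M, P}.
{M}⁺: M→GJ adds G, J; J→GMP adds P → {G, J, M, P}.
{G, P}⁺: GP→JM adds J, M → {G, J, M, P}. Minimal: {P}⁺ = {P}; {G}⁺ = {G} — none reach the full schema.
Any other superkey contains one of these as a subset, so there are no further candidate keys.

{J}; {M}; {G, P}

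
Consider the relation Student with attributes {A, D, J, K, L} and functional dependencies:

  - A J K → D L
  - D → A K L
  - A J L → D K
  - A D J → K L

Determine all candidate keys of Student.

(D, J), (A, J, K), (A, J, L)

Attribute J never appears on the right-hand side of any dependency, so J must belong to every candidate key.
{J}⁺ = {J}, which is not all of the schema, so we must add further attributes.
{D, J}⁺: D→AKL adds A, K, L → {A, D, J, K, L}. Minimal: {J}⁺ = {J}; {D}⁺ = {A, D, K, L} — none reach the full schema.
{A, J, K}⁺: AJK→DL adds D, L → {A, D, J, K, L}. Minimal: {J, K}⁺ = {J, K}; {A, K}⁺ = {A, K}; {A, J}⁺ = {A, J} — none reach the full schema.
{A, J, L}⁺: AJL→DK adds D, K → {A, D, J, K, L}. Minimal: {J, L}⁺ = {J, L}; {A, L}⁺ = {A, L}; {A, J}⁺ = {A, J} — none reach the full schema.
Any other superkey contains one of these as a subset, so there are no further candidate keys.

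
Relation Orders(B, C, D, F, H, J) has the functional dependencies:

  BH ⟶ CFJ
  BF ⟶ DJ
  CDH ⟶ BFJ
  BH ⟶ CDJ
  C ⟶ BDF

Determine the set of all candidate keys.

Attribute H never appears on the right-hand side of any dependency, so H must belong to every candidate key.
{H}⁺ = {H}, which is not all of the schema, so we must add further attributes.
{B, H}⁺: BH→CFJ adds C, F, J; BF→DJ adds D → {B, C, D, F, H, J}.
{C, H}⁺: C→BDF adds B, D, F; BH→CFJ adds J → {B, C, D, F, H, J}.

{B, H}; {C, H}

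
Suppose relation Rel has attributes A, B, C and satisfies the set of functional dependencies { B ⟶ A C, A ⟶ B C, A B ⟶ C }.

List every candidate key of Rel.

{A}⁺: A→BC adds B, C → {A, B, C}.
{B}⁺: B→AC adds A, C → {A, B, C}.

A, B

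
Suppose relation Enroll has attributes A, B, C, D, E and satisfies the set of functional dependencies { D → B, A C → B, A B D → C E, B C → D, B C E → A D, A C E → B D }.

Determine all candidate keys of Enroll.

{A, C}⁺: AC→B adds B; BC→D adds D; ABD→CE adds E → {A, B, C, D, E}. Minimal: {C}⁺ = {C}; {A}⁺ = {A} — none reach the full schema.
{A, D}⁺: D→B adds B; ABD→CE adds C, E → {A, B, C, D, E}. Minimal: {D}⁺ = {B, D}; {A}⁺ = {A} — none reach the full schema.
{B, C, E}⁺: BC→D adds D; BCE→AD adds A → {A, B, C, D, E}. Minimal: {C, E}⁺ = {C, E}; {B, E}⁺ = {B, E}; {B, C}⁺ = {B, C, D} — none reach the full schema.
{C, D, E}⁺: D→B adds B; BCE→AD adds A → {A, B, C, D, E}. Minimal: {D, E}⁺ = {B, D, E}; {C, E}⁺ = {C, E}; {C, D}⁺ = {B, C, D} — none reach the full schema.
Any other superkey contains one of these as a subset, so there are no further candidate keys.

{A, C}, {A, D}, {B, C, E}, {C, D, E}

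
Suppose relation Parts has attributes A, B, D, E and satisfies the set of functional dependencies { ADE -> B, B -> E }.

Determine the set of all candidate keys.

{A, B, D}, {A, D, E}

Attributes A, D never appear on any right-hand side, so every candidate key must contain {A, D}.
{A, D}⁺ = {A, D}, which is not all of the schema, so we must add further attributes.
{A, B, D}⁺: B→E adds E → {A, B, D, E}. Minimal: {B, D}⁺ = {B, D, E}; {A, D}⁺ = {A, D}; {A, B}⁺ = {A, B, E} — none reach the full schema.
{A, D, E}⁺: ADE→B adds B → {A, B, D, E}. Minimal: {D, E}⁺ = {D, E}; {A, E}⁺ = {A, E}; {A, D}⁺ = {A, D} — none reach the full schema.
Any other superkey contains one of these as a subset, so there are no further candidate keys.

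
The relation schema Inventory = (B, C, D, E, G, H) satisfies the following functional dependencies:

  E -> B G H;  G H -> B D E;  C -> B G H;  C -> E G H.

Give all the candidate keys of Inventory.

Attribute C never appears on the right-hand side of any dependency, so C must belong to every candidate key.
{C}⁺ = {B, C, D, E, G, H}, which is all of the schema, so {C} is the only candidate key.

C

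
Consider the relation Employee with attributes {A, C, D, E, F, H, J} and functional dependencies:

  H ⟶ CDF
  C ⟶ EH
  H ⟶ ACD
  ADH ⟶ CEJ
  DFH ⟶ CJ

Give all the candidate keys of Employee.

{C}, {H}

{C}⁺: C→EH adds E, H; H→ACD adds A, D; ADH→CEJ adds J; H→CDF adds F → {A, C, D, E, F, H, J}.
{H}⁺: H→CDF adds C, D, F; C→EH adds E; H→ACD adds A; ADH→CEJ adds J → {A, C, D, E, F, H, J}.
Any other superkey contains one of these as a subset, so there are no further candidate keys.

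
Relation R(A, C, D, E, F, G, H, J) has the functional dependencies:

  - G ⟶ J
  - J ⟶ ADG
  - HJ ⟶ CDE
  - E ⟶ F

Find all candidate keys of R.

Attribute H never appears on the right-hand side of any dependency, so H must belong to every candidate key.
{H}⁺ = {H}, which is not all of the schema, so we must add further attributes.
{G, H}⁺: G→J adds J; J→ADG adds A, D; HJ→CDE adds C, E; E→F adds F → {A, C, D, E, F, G, H, J}. Minimal: {H}⁺ = {H}; {G}⁺ = {A, D, G, J} — none reach the full schema.
{H, J}⁺: J→ADG adds A, D, G; HJ→CDE adds C, E; E→F adds F → {A, C, D, E, F, G, H, J}. Minimal: {J}⁺ = {A, D, G, J}; {H}⁺ = {H} — none reach the full schema.
Any other superkey contains one of these as a subset, so there are no further candidate keys.

{G, H}; {H, J}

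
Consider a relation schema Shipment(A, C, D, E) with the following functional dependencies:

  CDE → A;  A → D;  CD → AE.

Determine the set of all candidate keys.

Attribute C never appears on the right-hand side of any dependency, so C must belong to every candidate key.
{C}⁺ = {C}, which is not all of the schema, so we must add further attributes.
{A, C}⁺: A→D adds D; CD→AE adds E → {A, C, D, E}. Minimal: {C}⁺ = {C}; {A}⁺ = {A, D} — none reach the full schema.
{C, D}⁺: CD→AE adds A, E → {A, C, D, E}. Minimal: {D}⁺ = {D}; {C}⁺ = {C} — none reach the full schema.
Any other superkey contains one of these as a subset, so there are no further candidate keys.

AC, CD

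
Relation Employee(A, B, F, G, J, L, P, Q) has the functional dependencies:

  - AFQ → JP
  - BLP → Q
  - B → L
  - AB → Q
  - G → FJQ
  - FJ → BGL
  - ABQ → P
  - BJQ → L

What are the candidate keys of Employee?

AG; ABF; AFJ; AFQ

Attribute A never appears on the right-hand side of any dependency, so A must belong to every candidate key.
{A}⁺ = {A}, which is not all of the schema, so we must add further attributes.
{A, G}⁺: G→FJQ adds F, J, Q; FJ→BGL adds B, L; ABQ→P adds P → {A, B, F, G, J, L, P, Q}. Minimal: {G}⁺ = {B, F, G, J, L, Q}; {A}⁺ = {A} — none reach the full schema.
{A, B, F}⁺: B→L adds L; AB→Q adds Q; ABQ→P adds P; AFQ→JP adds J; FJ→BGL adds G → {A, B, F, G, J, L, P, Q}. Minimal: {B, F}⁺ = {B, F, L}; {A, F}⁺ = {A, F}; {A, B}⁺ = {A, B, L, P, Q} — none reach the full schema.
{A, F, J}⁺: FJ→BGL adds B, G, L; AB→Q adds Q; ABQ→P adds P → {A, B, F, G, J, L, P, Q}. Minimal: {F, J}⁺ = {B, F, G, J, L, Q}; {A, J}⁺ = {A, J}; {A, F}⁺ = {A, F} — none reach the full schema.
{A, F, Q}⁺: AFQ→JP adds J, P; FJ→BGL adds B, G, L → {A, B, F, G, J, L, P, Q}. Minimal: {F, Q}⁺ = {F, Q}; {A, Q}⁺ = {A, Q}; {A, F}⁺ = {A, F} — none reach the full schema.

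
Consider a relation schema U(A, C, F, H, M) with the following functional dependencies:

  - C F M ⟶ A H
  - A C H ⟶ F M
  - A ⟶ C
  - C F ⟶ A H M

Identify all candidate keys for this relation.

AF; AH; CF

{A, F}⁺: A→C adds C; CF→AHM adds H, M → {A, C, F, H, M}. Minimal: {F}⁺ = {F}; {A}⁺ = {A, C} — none reach the full schema.
{A, H}⁺: A→C adds C; ACH→FM adds F, M → {A, C, F, H, M}. Minimal: {H}⁺ = {H}; {A}⁺ = {A, C} — none reach the full schema.
{C, F}⁺: CF→AHM adds A, H, M → {A, C, F, H, M}. Minimal: {F}⁺ = {F}; {C}⁺ = {C} — none reach the full schema.
Any other superkey contains one of these as a subset, so there are no further candidate keys.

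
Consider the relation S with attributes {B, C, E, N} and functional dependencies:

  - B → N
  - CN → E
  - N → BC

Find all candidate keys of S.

{B}⁺: B→N adds N; N→BC adds C; CN→E adds E → {B, C, E, N}.
{N}⁺: N→BC adds B, C; CN→E adds E → {B, C, E, N}.

(B), (N)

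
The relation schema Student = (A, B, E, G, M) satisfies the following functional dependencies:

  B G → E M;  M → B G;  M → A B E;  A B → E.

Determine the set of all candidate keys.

{M}⁺: M→BG adds B, G; M→ABE adds A, E → {A, B, E, G, M}.
{B, G}⁺: BG→EM adds E, M; M→ABE adds A → {A, B, E, G, M}. Minimal: {G}⁺ = {G}; {B}⁺ = {B} — none reach the full schema.
Any other superkey contains one of these as a subset, so there are no further candidate keys.

{M}; {B, G}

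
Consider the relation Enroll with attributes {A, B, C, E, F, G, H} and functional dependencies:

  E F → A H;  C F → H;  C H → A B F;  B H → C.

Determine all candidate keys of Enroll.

Attributes E, G never appear on any right-hand side, so every candidate key must contain {E, G}.
{E, G}⁺ = {E, G}, which is not all of the schema, so we must add further attributes.
{B, E, F, G}⁺: EF→AH adds A, H; BH→C adds C → {A, B, C, E, F, G, H}.
{B, E, G, H}⁺: BH→C adds C; CH→ABF adds A, F → {A, B, C, E, F, G, H}.
{C, E, F, G}⁺: EF→AH adds A, H; CH→ABF adds B → {A, B, C, E, F, G, H}.
{C, E, G, H}⁺: CH→ABF adds A, B, F → {A, B, C, E, F, G, H}.

(B, E, F, G), (B, E, G, H), (C, E, F, G), (C, E, G, H)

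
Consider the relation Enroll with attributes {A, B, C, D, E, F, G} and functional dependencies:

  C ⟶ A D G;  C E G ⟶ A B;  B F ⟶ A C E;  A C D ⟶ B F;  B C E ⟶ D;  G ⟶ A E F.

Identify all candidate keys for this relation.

C; BF; BG

{C}⁺: C→ADG adds A, D, G; ACD→BF adds B, F; G→AEF adds E → {A, B, C, D, E, F, G}.
{B, F}⁺: BF→ACE adds A, C, E; BCE→D adds D; C→ADG adds G → {A, B, C, D, E, F, G}. Minimal: {F}⁺ = {F}; {B}⁺ = {B} — none reach the full schema.
{B, G}⁺: G→AEF adds A, E, F; BF→ACE adds C; BCE→D adds D → {A, B, C, D, E, F, G}. Minimal: {G}⁺ = {A, E, F, G}; {B}⁺ = {B} — none reach the full schema.
Any other superkey contains one of these as a subset, so there are no further candidate keys.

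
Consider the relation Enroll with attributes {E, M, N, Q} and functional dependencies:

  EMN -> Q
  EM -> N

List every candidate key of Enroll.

Attributes E, M never appear on any right-hand side, so every candidate key must contain {E, M}.
{E, M}⁺ = {E, M, N, Q}, which is all of the schema, so {E, M} is the only candidate key.

{E, M}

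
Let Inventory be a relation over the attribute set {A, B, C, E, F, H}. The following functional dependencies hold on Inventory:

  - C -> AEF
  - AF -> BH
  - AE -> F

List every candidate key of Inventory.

Attribute C never appears on the right-hand side of any dependency, so C must belong to every candidate key.
{C}⁺ = {A, B, C, E, F, H}, which is all of the schema, so {C} is the only candidate key.

C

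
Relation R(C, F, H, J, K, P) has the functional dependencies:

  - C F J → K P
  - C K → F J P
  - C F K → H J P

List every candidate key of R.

(C, K); (C, F, J)

{C, K}⁺: CK→FJP adds F, J, P; CFK→HJP adds H → {C, F, H, J, K, P}.
{C, F, J}⁺: CFJ→KP adds K, P; CFK→HJP adds H → {C, F, H, J, K, P}.
Any other superkey contains one of these as a subset, so there are no further candidate keys.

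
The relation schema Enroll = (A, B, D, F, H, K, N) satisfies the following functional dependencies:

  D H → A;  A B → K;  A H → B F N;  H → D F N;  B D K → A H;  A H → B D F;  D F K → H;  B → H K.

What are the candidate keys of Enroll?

{B}⁺: B→HK adds H, K; H→DFN adds D, F, N; BDK→AH adds A → {A, B, D, F, H, K, N}.
{H}⁺: H→DFN adds D, F, N; DH→A adds A; AH→BFN adds B; B→HK adds K → {A, B, D, F, H, K, N}.
{D, F, K}⁺: DFK→H adds H; DH→A adds A; AH→BFN adds B, N → {A, B, D, F, H, K, N}. Minimal: {F, K}⁺ = {F, K}; {D, K}⁺ = {D, K}; {D, F}⁺ = {D, F} — none reach the full schema.
Any other superkey contains one of these as a subset, so there are no further candidate keys.

B; H; DFK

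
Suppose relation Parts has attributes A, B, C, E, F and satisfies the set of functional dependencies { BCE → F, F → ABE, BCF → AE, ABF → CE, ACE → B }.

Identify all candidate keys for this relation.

{F}⁺: F→ABE adds A, B, E; ABF→CE adds C → {A, B, C, E, F}.
{A, C, E}⁺: ACE→B adds B; BCE→F adds F → {A, B, C, E, F}. Minimal: {C, E}⁺ = {C, E}; {A, E}⁺ = {A, E}; {A, C}⁺ = {A, C} — none reach the full schema.
{B, C, E}⁺: BCE→F adds F; F→ABE adds A → {A, B, C, E, F}. Minimal: {C, E}⁺ = {C, E}; {B, E}⁺ = {B, E}; {B, C}⁺ = {B, C} — none reach the full schema.
Any other superkey contains one of these as a subset, so there are no further candidate keys.

(F), (A, C, E), (B, C, E)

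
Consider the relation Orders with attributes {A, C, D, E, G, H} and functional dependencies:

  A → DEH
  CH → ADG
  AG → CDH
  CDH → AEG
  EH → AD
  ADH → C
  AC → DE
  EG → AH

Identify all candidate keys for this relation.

A, CH, EG, EH

{A}⁺: A→DEH adds D, E, H; ADH→C adds C; CH→ADG adds G → {A, C, D, E, G, H}.
{C, H}⁺: CH→ADG adds A, D, G; CDH→AEG adds E → {A, C, D, E, G, H}.
{E, G}⁺: EG→AH adds A, H; A→DEH adds D; AG→CDH adds C → {A, C, D, E, G, H}.
{E, H}⁺: EH→AD adds A, D; ADH→C adds C; CH→ADG adds G → {A, C, D, E, G, H}.
Any other superkey contains one of these as a subset, so there are no further candidate keys.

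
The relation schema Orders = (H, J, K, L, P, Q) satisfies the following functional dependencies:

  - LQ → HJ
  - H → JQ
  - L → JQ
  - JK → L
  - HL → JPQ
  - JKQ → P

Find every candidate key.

{H, K}, {J, K}, {K, L}

Attribute K never appears on the right-hand side of any dependency, so K must belong to every candidate key.
{K}⁺ = {K}, which is not all of the schema, so we must add further attributes.
{H, K}⁺: H→JQ adds J, Q; JK→L adds L; HL→JPQ adds P → {H, J, K, L, P, Q}. Minimal: {K}⁺ = {K}; {H}⁺ = {H, J, Q} — none reach the full schema.
{J, K}⁺: JK→L adds L; L→JQ adds Q; JKQ→P adds P; LQ→HJ adds H → {H, J, K, L, P, Q}. Minimal: {K}⁺ = {K}; {J}⁺ = {J} — none reach the full schema.
{K, L}⁺: L→JQ adds J, Q; JKQ→P adds P; LQ→HJ adds H → {H, J, K, L, P, Q}. Minimal: {L}⁺ = {H, J, L, P, Q}; {K}⁺ = {K} — none reach the full schema.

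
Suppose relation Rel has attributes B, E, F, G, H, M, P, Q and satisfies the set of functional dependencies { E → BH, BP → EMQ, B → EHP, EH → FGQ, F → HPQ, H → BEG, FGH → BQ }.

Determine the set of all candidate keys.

{B}⁺: B→EHP adds E, H, P; EH→FGQ adds F, G, Q; BP→EMQ adds M → {B, E, F, G, H, M, P, Q}.
{E}⁺: E→BH adds B, H; B→EHP adds P; EH→FGQ adds F, G, Q; BP→EMQ adds M → {B, E, F, G, H, M, P, Q}.
{F}⁺: F→HPQ adds H, P, Q; H→BEG adds B, E, G; BP→EMQ adds M → {B, E, F, G, H, M, P, Q}.
{H}⁺: H→BEG adds B, E, G; B→EHP adds P; EH→FGQ adds F, Q; BP→EMQ adds M → {B, E, F, G, H, M, P, Q}.
Any other superkey contains one of these as a subset, so there are no further candidate keys.

{B}, {E}, {F}, {H}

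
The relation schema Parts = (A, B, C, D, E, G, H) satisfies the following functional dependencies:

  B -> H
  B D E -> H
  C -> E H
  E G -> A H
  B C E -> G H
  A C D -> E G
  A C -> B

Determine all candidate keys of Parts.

{A, C, D}⁺: C→EH adds E, H; ACD→EG adds G; AC→B adds B → {A, B, C, D, E, G, H}. Minimal: {C, D}⁺ = {C, D, E, H}; {A, D}⁺ = {A, D}; {A, C}⁺ = {A, B, C, E, G, H} — none reach the full schema.
{B, C, D}⁺: B→H adds H; C→EH adds E; BCE→GH adds G; EG→AH adds A → {A, B, C, D, E, G, H}. Minimal: {C, D}⁺ = {C, D, E, H}; {B, D}⁺ = {B, D, H}; {B, C}⁺ = {A, B, C, E, G, H} — none reach the full schema.
{C, D, G}⁺: C→EH adds E, H; EG→AH adds A; AC→B adds B → {A, B, C, D, E, G, H}. Minimal: {D, G}⁺ = {D, G}; {C, G}⁺ = {A, B, C, E, G, H}; {C, D}⁺ = {C, D, E, H} — none reach the full schema.
Any other superkey contains one of these as a subset, so there are no further candidate keys.

ACD, BCD, CDG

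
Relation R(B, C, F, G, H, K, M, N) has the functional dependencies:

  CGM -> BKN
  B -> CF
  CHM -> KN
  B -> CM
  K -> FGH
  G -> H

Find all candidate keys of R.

{B, G}⁺: B→CF adds C, F; B→CM adds M; G→H adds H; CGM→BKN adds K, N → {B, C, F, G, H, K, M, N}.
{B, H}⁺: B→CF adds C, F; B→CM adds M; CHM→KN adds K, N; K→FGH adds G → {B, C, F, G, H, K, M, N}.
{B, K}⁺: B→CF adds C, F; B→CM adds M; K→FGH adds G, H; CGM→BKN adds N → {B, C, F, G, H, K, M, N}.
{C, G, M}⁺: CGM→BKN adds B, K, N; B→CF adds F; K→FGH adds H → {B, C, F, G, H, K, M, N}.
{C, H, M}⁺: CHM→KN adds K, N; K→FGH adds F, G; CGM→BKN adds B → {B, C, F, G, H, K, M, N}.
{C, K, M}⁺: K→FGH adds F, G, H; CGM→BKN adds B, N → {B, C, F, G, H, K, M, N}.

{B, G}; {B, H}; {B, K}; {C, G, M}; {C, H, M}; {C, K, M}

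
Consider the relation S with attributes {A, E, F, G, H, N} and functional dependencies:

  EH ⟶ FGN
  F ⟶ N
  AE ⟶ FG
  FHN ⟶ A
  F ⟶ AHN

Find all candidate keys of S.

AE; EF; EH

Attribute E never appears on the right-hand side of any dependency, so E must belong to every candidate key.
{E}⁺ = {E}, which is not all of the schema, so we must add further attributes.
{A, E}⁺: AE→FG adds F, G; F→AHN adds H, N → {A, E, F, G, H, N}.
{E, F}⁺: F→N adds N; F→AHN adds A, H; EH→FGN adds G → {A, E, F, G, H, N}.
{E, H}⁺: EH→FGN adds F, G, N; FHN→A adds A → {A, E, F, G, H, N}.
Any other superkey contains one of these as a subset, so there are no further candidate keys.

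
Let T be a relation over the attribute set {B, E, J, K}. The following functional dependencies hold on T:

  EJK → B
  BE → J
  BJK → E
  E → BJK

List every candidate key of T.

E, BJK

{E}⁺: E→BJK adds B, J, K → {B, E, J, K}.
{B, J, K}⁺: BJK→E adds E → {B, E, J, K}. Minimal: {J, K}⁺ = {J, K}; {B, K}⁺ = {B, K}; {B, J}⁺ = {B, J} — none reach the full schema.
Any other superkey contains one of these as a subset, so there are no further candidate keys.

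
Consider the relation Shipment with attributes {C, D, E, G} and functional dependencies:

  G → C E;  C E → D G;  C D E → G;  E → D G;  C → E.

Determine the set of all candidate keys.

C, E, G

{C}⁺: C→E adds E; CE→DG adds D, G → {C, D, E, G}.
{E}⁺: E→DG adds D, G; G→CE adds C → {C, D, E, G}.
{G}⁺: G→CE adds C, E; CE→DG adds D → {C, D, E, G}.
Any other superkey contains one of these as a subset, so there are no further candidate keys.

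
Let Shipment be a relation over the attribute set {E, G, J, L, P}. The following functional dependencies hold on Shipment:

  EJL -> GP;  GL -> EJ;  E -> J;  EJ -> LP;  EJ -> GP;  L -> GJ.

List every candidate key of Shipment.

{E}⁺: E→J adds J; EJ→LP adds L, P; EJ→GP adds G → {E, G, J, L, P}.
{L}⁺: L→GJ adds G, J; GL→EJ adds E; EJ→LP adds P → {E, G, J, L, P}.
Any other superkey contains one of these as a subset, so there are no further candidate keys.

(E); (L)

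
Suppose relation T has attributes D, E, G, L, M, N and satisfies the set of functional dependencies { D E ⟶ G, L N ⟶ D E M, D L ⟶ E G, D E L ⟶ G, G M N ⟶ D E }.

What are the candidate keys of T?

{L, N}

Attributes L, N never appear on any right-hand side, so every candidate key must contain {L, N}.
{L, N}⁺ = {D, E, G, L, M, N}, which is all of the schema, so {L, N} is the only candidate key.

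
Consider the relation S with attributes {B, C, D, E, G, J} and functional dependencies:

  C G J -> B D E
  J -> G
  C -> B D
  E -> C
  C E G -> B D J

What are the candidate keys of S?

{C, J}⁺: J→G adds G; C→BD adds B, D; CGJ→BDE adds E → {B, C, D, E, G, J}.
{E, G}⁺: E→C adds C; CEG→BDJ adds B, D, J → {B, C, D, E, G, J}.
{E, J}⁺: J→G adds G; E→C adds C; CEG→BDJ adds B, D → {B, C, D, E, G, J}.
Any other superkey contains one of these as a subset, so there are no further candidate keys.

{C, J}; {E, G}; {E, J}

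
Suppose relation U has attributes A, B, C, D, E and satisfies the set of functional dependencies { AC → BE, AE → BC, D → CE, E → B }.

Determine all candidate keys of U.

Attributes A, D never appear on any right-hand side, so every candidate key must contain {A, D}.
{A, D}⁺ = {A, B, C, D, E}, which is all of the schema, so {A, D} is the only candidate key.

{A, D}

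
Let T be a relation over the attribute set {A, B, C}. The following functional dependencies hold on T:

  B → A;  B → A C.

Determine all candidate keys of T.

Attribute B never appears on the right-hand side of any dependency, so B must belong to every candidate key.
{B}⁺ = {A, B, C}, which is all of the schema, so {B} is the only candidate key.

B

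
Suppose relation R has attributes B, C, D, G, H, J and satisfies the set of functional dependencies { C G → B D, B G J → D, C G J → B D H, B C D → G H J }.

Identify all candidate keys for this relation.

{C, G}; {B, C, D}

Attribute C never appears on the right-hand side of any dependency, so C must belong to every candidate key.
{C}⁺ = {C}, which is not all of the schema, so we must add further attributes.
{C, G}⁺: CG→BD adds B, D; BCD→GHJ adds H, J → {B, C, D, G, H, J}. Minimal: {G}⁺ = {G}; {C}⁺ = {C} — none reach the full schema.
{B, C, D}⁺: BCD→GHJ adds G, H, J → {B, C, D, G, H, J}. Minimal: {C, D}⁺ = {C, D}; {B, D}⁺ = {B, D}; {B, C}⁺ = {B, C} — none reach the full schema.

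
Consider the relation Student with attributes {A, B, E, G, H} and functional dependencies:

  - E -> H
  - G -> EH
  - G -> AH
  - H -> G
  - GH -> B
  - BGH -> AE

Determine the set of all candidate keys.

E, G, H

{E}⁺: E→H adds H; H→G adds G; GH→B adds B; BGH→AE adds A → {A, B, E, G, H}.
{G}⁺: G→EH adds E, H; G→AH adds A; GH→B adds B → {A, B, E, G, H}.
{H}⁺: H→G adds G; GH→B adds B; BGH→AE adds A, E → {A, B, E, G, H}.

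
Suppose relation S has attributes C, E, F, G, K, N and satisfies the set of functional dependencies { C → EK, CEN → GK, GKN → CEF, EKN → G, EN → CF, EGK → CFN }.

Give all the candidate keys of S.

{C, G}, {C, N}, {E, N}, {E, G, K}, {G, K, N}

{C, G}⁺: C→EK adds E, K; EGK→CFN adds F, N → {C, E, F, G, K, N}. Minimal: {G}⁺ = {G}; {C}⁺ = {C, E, K} — none reach the full schema.
{C, N}⁺: C→EK adds E, K; CEN→GK adds G; GKN→CEF adds F → {C, E, F, G, K, N}. Minimal: {N}⁺ = {N}; {C}⁺ = {C, E, K} — none reach the full schema.
{E, N}⁺: EN→CF adds C, F; C→EK adds K; CEN→GK adds G → {C, E, F, G, K, N}. Minimal: {N}⁺ = {N}; {E}⁺ = {E} — none reach the full schema.
{E, G, K}⁺: EGK→CFN adds C, F, N → {C, E, F, G, K, N}. Minimal: {G, K}⁺ = {G, K}; {E, K}⁺ = {E, K}; {E, G}⁺ = {E, G} — none reach the full schema.
{G, K, N}⁺: GKN→CEF adds C, E, F → {C, E, F, G, K, N}. Minimal: {K, N}⁺ = {K, N}; {G, N}⁺ = {G, N}; {G, K}⁺ = {G, K} — none reach the full schema.
Any other superkey contains one of these as a subset, so there are no further candidate keys.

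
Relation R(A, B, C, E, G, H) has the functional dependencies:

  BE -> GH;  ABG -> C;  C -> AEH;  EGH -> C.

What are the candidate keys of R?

(B, C), (B, E), (A, B, G)

Attribute B never appears on the right-hand side of any dependency, so B must belong to every candidate key.
{B}⁺ = {B}, which is not all of the schema, so we must add further attributes.
{B, C}⁺: C→AEH adds A, E, H; BE→GH adds G → {A, B, C, E, G, H}. Minimal: {C}⁺ = {A, C, E, H}; {B}⁺ = {B} — none reach the full schema.
{B, E}⁺: BE→GH adds G, H; EGH→C adds C; C→AEH adds A → {A, B, C, E, G, H}. Minimal: {E}⁺ = {E}; {B}⁺ = {B} — none reach the full schema.
{A, B, G}⁺: ABG→C adds C; C→AEH adds E, H → {A, B, C, E, G, H}. Minimal: {B, G}⁺ = {B, G}; {A, G}⁺ = {A, G}; {A, B}⁺ = {A, B} — none reach the full schema.
Any other superkey contains one of these as a subset, so there are no further candidate keys.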